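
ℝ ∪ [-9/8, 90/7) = (-∞, ∞)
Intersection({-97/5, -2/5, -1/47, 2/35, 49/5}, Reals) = {-97/5, -2/5, -1/47, 2/35, 49/5}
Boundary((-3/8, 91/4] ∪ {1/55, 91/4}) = {-3/8, 91/4}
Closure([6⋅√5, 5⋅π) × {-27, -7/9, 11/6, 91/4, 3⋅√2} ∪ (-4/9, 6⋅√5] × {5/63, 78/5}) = ([-4/9, 6⋅√5] × {5/63, 78/5}) ∪ ([6⋅√5, 5⋅π] × {-27, -7/9, 11/6, 91/4, 3⋅√2})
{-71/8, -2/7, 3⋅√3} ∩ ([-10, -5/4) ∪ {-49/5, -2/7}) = {-71/8, -2/7}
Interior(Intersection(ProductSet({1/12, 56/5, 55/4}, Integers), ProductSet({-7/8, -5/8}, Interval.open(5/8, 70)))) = EmptySet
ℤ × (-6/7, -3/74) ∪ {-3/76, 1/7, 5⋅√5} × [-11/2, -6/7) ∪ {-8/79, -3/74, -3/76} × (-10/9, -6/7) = (ℤ × (-6/7, -3/74)) ∪ ({-8/79, -3/74, -3/76} × (-10/9, -6/7)) ∪ ({-3/76, 1/7, 5⋅√5} × [-11/2, -6/7))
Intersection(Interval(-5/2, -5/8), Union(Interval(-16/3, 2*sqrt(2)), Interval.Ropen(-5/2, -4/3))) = Interval(-5/2, -5/8)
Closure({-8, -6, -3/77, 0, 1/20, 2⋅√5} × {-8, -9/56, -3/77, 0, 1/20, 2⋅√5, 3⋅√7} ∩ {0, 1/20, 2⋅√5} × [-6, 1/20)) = {0, 1/20, 2⋅√5} × {-9/56, -3/77, 0}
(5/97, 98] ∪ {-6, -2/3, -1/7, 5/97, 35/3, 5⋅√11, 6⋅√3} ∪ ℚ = ℚ ∪ [5/97, 98]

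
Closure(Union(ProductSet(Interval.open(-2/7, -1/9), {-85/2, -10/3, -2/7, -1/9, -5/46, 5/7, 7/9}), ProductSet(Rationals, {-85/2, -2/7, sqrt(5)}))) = Union(ProductSet(Interval(-2/7, -1/9), {-85/2, -10/3, -2/7, -1/9, -5/46, 5/7, 7/9}), ProductSet(Reals, {-85/2, -2/7, sqrt(5)}))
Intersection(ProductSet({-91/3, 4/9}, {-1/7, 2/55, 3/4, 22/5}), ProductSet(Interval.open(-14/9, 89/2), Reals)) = ProductSet({4/9}, {-1/7, 2/55, 3/4, 22/5})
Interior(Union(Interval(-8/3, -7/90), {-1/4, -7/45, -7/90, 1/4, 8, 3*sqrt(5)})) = Interval.open(-8/3, -7/90)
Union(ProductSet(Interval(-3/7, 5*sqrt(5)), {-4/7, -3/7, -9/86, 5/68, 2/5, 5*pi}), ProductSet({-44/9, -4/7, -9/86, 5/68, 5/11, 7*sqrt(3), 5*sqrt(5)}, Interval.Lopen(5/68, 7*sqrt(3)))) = Union(ProductSet({-44/9, -4/7, -9/86, 5/68, 5/11, 7*sqrt(3), 5*sqrt(5)}, Interval.Lopen(5/68, 7*sqrt(3))), ProductSet(Interval(-3/7, 5*sqrt(5)), {-4/7, -3/7, -9/86, 5/68, 2/5, 5*pi}))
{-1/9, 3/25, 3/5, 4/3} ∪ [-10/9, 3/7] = [-10/9, 3/7] ∪ {3/5, 4/3}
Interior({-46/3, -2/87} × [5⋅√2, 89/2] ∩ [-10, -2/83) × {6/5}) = ∅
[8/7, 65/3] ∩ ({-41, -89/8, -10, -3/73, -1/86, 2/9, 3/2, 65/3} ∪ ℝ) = [8/7, 65/3]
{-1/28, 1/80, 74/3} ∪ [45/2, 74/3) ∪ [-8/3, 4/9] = [-8/3, 4/9] ∪ [45/2, 74/3]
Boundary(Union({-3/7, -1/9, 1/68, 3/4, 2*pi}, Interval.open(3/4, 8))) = {-3/7, -1/9, 1/68, 3/4, 8}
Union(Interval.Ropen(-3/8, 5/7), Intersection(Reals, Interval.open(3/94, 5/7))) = Interval.Ropen(-3/8, 5/7)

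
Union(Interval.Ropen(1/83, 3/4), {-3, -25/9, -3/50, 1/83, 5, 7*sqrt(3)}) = Union({-3, -25/9, -3/50, 5, 7*sqrt(3)}, Interval.Ropen(1/83, 3/4))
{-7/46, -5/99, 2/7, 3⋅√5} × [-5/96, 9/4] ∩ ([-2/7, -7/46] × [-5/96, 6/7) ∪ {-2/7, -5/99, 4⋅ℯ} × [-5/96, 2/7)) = ({-7/46} × [-5/96, 6/7)) ∪ ({-5/99} × [-5/96, 2/7))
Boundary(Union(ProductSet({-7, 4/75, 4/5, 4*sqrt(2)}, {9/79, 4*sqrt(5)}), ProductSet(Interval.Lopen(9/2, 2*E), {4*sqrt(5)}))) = Union(ProductSet({-7, 4/75, 4/5, 4*sqrt(2)}, {9/79, 4*sqrt(5)}), ProductSet(Interval(9/2, 2*E), {4*sqrt(5)}))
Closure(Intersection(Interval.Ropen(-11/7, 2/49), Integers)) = Range(-1, 1, 1)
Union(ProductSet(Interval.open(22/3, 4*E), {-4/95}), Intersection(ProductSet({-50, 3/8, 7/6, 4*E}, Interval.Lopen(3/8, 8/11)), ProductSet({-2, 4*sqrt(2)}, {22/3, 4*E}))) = ProductSet(Interval.open(22/3, 4*E), {-4/95})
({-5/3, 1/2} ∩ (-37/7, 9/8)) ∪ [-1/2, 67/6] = {-5/3} ∪ [-1/2, 67/6]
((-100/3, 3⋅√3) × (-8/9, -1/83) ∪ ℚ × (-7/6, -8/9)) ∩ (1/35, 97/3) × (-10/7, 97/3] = ((ℚ ∩ (1/35, 97/3)) × (-7/6, -8/9)) ∪ ((1/35, 3⋅√3) × (-8/9, -1/83))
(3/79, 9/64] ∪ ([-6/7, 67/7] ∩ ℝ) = [-6/7, 67/7]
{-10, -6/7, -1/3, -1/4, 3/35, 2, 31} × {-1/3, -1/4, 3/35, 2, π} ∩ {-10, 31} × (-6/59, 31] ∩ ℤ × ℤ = {-10, 31} × {2}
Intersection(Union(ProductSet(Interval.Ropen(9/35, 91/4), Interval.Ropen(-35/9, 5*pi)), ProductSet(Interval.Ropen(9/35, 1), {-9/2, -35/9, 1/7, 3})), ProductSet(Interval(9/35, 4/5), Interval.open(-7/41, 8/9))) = ProductSet(Interval(9/35, 4/5), Interval.open(-7/41, 8/9))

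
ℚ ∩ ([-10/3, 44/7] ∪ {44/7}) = ℚ ∩ [-10/3, 44/7]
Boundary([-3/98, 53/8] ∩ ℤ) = {0, 1, …, 6}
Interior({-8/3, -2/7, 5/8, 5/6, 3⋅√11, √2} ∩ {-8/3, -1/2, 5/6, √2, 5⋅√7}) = ∅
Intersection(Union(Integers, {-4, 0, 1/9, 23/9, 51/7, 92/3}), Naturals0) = Naturals0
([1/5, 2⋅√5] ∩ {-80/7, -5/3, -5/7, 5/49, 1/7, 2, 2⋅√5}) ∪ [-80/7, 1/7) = [-80/7, 1/7) ∪ {2, 2⋅√5}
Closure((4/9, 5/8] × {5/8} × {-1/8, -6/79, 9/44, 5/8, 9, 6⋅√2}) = [4/9, 5/8] × {5/8} × {-1/8, -6/79, 9/44, 5/8, 9, 6⋅√2}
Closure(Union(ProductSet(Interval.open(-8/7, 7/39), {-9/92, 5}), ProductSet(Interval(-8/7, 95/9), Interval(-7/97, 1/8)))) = Union(ProductSet(Interval(-8/7, 7/39), {-9/92, 5}), ProductSet(Interval(-8/7, 95/9), Interval(-7/97, 1/8)))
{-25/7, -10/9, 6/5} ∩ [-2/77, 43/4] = {6/5}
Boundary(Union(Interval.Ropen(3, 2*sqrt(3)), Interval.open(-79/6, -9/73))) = {-79/6, -9/73, 3, 2*sqrt(3)}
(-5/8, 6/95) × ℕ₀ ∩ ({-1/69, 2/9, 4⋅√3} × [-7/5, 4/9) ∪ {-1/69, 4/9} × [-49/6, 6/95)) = {-1/69} × {0}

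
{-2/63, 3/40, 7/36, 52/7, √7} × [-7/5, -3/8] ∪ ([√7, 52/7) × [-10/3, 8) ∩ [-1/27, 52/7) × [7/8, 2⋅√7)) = ({-2/63, 3/40, 7/36, 52/7, √7} × [-7/5, -3/8]) ∪ ([√7, 52/7) × [7/8, 2⋅√7))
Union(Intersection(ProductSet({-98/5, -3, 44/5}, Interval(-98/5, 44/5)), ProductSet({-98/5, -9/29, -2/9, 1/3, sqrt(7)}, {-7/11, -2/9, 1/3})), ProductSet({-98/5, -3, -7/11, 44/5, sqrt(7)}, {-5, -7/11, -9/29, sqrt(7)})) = Union(ProductSet({-98/5}, {-7/11, -2/9, 1/3}), ProductSet({-98/5, -3, -7/11, 44/5, sqrt(7)}, {-5, -7/11, -9/29, sqrt(7)}))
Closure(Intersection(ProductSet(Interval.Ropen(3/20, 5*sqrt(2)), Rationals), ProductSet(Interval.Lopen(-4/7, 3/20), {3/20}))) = ProductSet({3/20}, {3/20})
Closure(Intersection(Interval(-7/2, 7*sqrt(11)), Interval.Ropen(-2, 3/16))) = Interval(-2, 3/16)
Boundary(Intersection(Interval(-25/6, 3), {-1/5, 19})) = {-1/5}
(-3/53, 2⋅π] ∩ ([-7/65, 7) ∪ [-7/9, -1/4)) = (-3/53, 2⋅π]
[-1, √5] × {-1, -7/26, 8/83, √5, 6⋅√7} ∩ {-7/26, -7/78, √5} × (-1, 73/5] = {-7/26, -7/78, √5} × {-7/26, 8/83, √5}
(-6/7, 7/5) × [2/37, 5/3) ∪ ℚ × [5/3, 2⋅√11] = ((-6/7, 7/5) × [2/37, 5/3)) ∪ (ℚ × [5/3, 2⋅√11])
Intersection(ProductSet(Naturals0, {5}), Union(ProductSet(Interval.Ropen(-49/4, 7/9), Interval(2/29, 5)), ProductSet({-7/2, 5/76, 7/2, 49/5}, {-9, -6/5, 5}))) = ProductSet(Range(0, 1, 1), {5})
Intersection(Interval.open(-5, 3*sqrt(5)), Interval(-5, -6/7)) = Interval.Lopen(-5, -6/7)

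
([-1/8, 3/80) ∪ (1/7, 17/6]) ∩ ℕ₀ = {0} ∪ {1, 2}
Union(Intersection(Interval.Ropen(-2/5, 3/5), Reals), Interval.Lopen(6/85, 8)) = Interval(-2/5, 8)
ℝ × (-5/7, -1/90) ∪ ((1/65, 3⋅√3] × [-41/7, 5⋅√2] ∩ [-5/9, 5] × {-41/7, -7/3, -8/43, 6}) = (ℝ × (-5/7, -1/90)) ∪ ((1/65, 5] × {-41/7, -7/3, -8/43, 6})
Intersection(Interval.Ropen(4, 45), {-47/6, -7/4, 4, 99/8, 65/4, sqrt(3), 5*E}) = {4, 99/8, 65/4, 5*E}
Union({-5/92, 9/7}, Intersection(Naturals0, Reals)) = Union({-5/92, 9/7}, Naturals0)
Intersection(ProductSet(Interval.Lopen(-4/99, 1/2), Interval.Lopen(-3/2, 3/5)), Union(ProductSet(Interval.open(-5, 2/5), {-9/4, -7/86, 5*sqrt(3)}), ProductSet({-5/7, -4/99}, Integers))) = ProductSet(Interval.open(-4/99, 2/5), {-7/86})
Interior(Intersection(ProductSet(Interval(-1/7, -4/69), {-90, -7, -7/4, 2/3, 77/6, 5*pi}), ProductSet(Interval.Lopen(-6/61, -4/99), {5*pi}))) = EmptySet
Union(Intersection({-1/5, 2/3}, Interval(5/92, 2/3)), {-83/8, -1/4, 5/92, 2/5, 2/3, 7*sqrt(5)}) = {-83/8, -1/4, 5/92, 2/5, 2/3, 7*sqrt(5)}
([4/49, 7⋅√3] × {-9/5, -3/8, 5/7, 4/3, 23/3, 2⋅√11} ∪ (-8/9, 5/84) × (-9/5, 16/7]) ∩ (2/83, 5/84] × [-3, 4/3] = (2/83, 5/84) × (-9/5, 4/3]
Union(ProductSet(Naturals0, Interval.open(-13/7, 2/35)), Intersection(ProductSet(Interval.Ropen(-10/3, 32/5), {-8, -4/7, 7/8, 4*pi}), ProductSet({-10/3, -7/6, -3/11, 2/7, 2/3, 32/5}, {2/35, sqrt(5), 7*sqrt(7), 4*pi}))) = Union(ProductSet({-10/3, -7/6, -3/11, 2/7, 2/3}, {4*pi}), ProductSet(Naturals0, Interval.open(-13/7, 2/35)))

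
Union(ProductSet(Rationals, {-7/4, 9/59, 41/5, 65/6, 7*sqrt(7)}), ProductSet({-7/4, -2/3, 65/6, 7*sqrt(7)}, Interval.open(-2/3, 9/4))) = Union(ProductSet({-7/4, -2/3, 65/6, 7*sqrt(7)}, Interval.open(-2/3, 9/4)), ProductSet(Rationals, {-7/4, 9/59, 41/5, 65/6, 7*sqrt(7)}))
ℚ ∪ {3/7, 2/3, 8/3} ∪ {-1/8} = ℚ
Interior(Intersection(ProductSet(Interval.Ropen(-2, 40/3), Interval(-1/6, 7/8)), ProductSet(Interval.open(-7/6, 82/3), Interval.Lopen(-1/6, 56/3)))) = ProductSet(Interval.open(-7/6, 40/3), Interval.open(-1/6, 7/8))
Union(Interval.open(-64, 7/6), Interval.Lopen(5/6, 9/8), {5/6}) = Interval.open(-64, 7/6)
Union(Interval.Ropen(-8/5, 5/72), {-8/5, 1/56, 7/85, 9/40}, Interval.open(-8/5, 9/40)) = Interval(-8/5, 9/40)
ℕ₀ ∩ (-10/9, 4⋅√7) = {0, 1, …, 10}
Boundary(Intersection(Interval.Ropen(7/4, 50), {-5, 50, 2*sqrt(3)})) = {2*sqrt(3)}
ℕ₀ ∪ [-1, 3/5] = [-1, 3/5] ∪ ℕ₀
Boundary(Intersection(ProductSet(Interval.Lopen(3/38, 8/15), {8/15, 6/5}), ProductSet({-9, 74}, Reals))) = EmptySet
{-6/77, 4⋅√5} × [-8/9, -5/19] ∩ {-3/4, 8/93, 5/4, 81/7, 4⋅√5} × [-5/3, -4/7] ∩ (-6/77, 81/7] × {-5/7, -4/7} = {4⋅√5} × {-5/7, -4/7}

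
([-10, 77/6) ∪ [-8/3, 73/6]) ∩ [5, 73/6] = [5, 73/6]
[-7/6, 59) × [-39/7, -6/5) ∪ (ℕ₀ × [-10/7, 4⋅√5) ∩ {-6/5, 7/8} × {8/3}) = [-7/6, 59) × [-39/7, -6/5)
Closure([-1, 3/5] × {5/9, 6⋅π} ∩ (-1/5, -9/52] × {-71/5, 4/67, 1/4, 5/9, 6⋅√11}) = [-1/5, -9/52] × {5/9}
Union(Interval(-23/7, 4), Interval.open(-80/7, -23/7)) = Interval.Lopen(-80/7, 4)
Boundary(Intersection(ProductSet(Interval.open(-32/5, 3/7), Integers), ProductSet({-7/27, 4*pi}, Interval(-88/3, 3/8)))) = ProductSet({-7/27}, Range(-29, 1, 1))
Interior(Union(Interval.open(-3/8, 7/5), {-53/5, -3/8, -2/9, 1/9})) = Interval.open(-3/8, 7/5)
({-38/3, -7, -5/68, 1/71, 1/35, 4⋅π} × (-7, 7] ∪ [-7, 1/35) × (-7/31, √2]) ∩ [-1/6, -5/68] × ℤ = ({-5/68} × {-6, -5, …, 7}) ∪ ([-1/6, -5/68] × {0, 1})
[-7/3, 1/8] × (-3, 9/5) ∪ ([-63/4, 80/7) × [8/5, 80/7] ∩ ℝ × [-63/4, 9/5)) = ([-63/4, 80/7) × [8/5, 9/5)) ∪ ([-7/3, 1/8] × (-3, 9/5))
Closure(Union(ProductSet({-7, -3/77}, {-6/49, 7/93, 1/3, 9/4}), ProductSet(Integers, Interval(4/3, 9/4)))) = Union(ProductSet({-7, -3/77}, {-6/49, 7/93, 1/3, 9/4}), ProductSet(Integers, Interval(4/3, 9/4)))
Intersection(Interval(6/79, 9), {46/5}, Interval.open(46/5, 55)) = EmptySet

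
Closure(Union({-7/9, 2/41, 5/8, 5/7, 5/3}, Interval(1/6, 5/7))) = Union({-7/9, 2/41, 5/3}, Interval(1/6, 5/7))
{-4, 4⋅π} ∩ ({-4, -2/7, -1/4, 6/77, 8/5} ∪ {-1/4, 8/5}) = {-4}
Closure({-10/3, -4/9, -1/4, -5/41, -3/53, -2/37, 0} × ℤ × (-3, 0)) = {-10/3, -4/9, -1/4, -5/41, -3/53, -2/37, 0} × ℤ × [-3, 0]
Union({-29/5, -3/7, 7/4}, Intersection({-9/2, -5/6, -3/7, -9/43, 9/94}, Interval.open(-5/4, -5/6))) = {-29/5, -3/7, 7/4}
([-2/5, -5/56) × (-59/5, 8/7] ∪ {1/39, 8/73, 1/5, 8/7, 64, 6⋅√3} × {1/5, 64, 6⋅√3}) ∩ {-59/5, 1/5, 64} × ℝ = {1/5, 64} × {1/5, 64, 6⋅√3}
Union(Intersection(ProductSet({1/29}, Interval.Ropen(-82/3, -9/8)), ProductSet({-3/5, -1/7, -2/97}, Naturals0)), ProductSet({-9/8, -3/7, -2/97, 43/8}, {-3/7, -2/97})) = ProductSet({-9/8, -3/7, -2/97, 43/8}, {-3/7, -2/97})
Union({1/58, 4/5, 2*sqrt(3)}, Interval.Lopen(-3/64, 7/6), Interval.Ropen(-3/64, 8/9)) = Union({2*sqrt(3)}, Interval(-3/64, 7/6))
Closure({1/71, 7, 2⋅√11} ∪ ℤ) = ℤ ∪ {1/71, 2⋅√11}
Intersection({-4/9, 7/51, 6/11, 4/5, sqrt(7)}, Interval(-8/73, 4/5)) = {7/51, 6/11, 4/5}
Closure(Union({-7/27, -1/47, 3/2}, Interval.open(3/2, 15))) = Union({-7/27, -1/47}, Interval(3/2, 15))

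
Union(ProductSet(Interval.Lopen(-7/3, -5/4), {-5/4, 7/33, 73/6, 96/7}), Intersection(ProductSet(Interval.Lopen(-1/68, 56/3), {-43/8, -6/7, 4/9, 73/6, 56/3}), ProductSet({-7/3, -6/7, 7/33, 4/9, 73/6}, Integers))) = ProductSet(Interval.Lopen(-7/3, -5/4), {-5/4, 7/33, 73/6, 96/7})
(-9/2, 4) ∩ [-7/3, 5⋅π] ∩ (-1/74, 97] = (-1/74, 4)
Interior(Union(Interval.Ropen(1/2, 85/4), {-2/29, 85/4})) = Interval.open(1/2, 85/4)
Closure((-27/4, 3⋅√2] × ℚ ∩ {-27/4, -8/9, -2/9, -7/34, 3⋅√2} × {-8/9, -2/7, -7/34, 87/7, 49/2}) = {-8/9, -2/9, -7/34, 3⋅√2} × {-8/9, -2/7, -7/34, 87/7, 49/2}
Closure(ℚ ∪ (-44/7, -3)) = ℚ ∪ (-∞, ∞)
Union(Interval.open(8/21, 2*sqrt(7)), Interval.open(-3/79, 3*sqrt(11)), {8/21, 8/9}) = Interval.open(-3/79, 3*sqrt(11))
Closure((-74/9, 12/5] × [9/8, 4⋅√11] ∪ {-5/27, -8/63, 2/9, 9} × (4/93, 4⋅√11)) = ({-5/27, -8/63, 2/9, 9} × [4/93, 4⋅√11]) ∪ ([-74/9, 12/5] × [9/8, 4⋅√11])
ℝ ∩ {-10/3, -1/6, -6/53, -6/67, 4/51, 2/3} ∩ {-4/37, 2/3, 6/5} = {2/3}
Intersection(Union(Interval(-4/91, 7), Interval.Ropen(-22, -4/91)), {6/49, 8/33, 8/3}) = {6/49, 8/33, 8/3}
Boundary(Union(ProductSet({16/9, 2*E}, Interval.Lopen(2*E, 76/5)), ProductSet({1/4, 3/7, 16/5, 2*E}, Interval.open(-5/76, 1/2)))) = Union(ProductSet({16/9, 2*E}, Interval(2*E, 76/5)), ProductSet({1/4, 3/7, 16/5, 2*E}, Interval(-5/76, 1/2)))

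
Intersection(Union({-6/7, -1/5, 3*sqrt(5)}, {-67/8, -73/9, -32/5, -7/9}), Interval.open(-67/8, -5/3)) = {-73/9, -32/5}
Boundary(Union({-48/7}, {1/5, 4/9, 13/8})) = {-48/7, 1/5, 4/9, 13/8}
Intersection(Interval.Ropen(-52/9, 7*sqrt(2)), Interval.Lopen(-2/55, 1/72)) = Interval.Lopen(-2/55, 1/72)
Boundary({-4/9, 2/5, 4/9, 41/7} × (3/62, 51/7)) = {-4/9, 2/5, 4/9, 41/7} × [3/62, 51/7]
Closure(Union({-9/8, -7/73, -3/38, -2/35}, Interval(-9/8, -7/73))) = Union({-3/38, -2/35}, Interval(-9/8, -7/73))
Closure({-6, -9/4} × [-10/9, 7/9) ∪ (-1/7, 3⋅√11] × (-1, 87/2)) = ({-6, -9/4} × [-10/9, 7/9]) ∪ ({-1/7, 3⋅√11} × [-1, 87/2]) ∪ ([-1/7, 3⋅√11] × {-1, 87/2}) ∪ ((-1/7, 3⋅√11] × (-1, 87/2))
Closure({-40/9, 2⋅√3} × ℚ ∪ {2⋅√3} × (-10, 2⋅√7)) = {-40/9, 2⋅√3} × ℝ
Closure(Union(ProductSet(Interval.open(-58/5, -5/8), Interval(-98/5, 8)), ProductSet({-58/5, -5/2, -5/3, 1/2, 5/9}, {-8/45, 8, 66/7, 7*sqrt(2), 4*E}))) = Union(ProductSet({-58/5, -5/2, -5/3, 1/2, 5/9}, {-8/45, 8, 66/7, 7*sqrt(2), 4*E}), ProductSet(Interval(-58/5, -5/8), Interval(-98/5, 8)))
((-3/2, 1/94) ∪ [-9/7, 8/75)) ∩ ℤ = {-1, 0}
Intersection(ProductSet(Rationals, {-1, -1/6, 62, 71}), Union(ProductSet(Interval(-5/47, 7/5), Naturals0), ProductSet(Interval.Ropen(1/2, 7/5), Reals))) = Union(ProductSet(Intersection(Interval(-5/47, 7/5), Rationals), {62, 71}), ProductSet(Intersection(Interval.Ropen(1/2, 7/5), Rationals), {-1, -1/6, 62, 71}))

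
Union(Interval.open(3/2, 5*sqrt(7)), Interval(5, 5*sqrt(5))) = Interval.open(3/2, 5*sqrt(7))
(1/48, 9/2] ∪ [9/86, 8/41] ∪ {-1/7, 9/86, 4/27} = {-1/7} ∪ (1/48, 9/2]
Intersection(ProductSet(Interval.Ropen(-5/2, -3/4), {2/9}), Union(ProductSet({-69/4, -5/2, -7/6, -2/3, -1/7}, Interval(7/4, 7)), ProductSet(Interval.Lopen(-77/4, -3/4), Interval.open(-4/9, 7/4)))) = ProductSet(Interval.Ropen(-5/2, -3/4), {2/9})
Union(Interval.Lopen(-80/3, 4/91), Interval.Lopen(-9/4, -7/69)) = Interval.Lopen(-80/3, 4/91)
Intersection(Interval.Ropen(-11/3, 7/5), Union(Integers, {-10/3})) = Union({-10/3}, Range(-3, 2, 1))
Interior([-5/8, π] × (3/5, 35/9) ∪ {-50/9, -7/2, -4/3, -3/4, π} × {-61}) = (-5/8, π) × (3/5, 35/9)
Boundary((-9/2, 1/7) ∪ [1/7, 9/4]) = {-9/2, 9/4}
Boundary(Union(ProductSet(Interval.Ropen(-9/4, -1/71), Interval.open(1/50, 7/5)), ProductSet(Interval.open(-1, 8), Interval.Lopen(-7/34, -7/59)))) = Union(ProductSet({-9/4, -1/71}, Interval(1/50, 7/5)), ProductSet({-1, 8}, Interval(-7/34, -7/59)), ProductSet(Interval(-9/4, -1/71), {1/50, 7/5}), ProductSet(Interval(-1, 8), {-7/34, -7/59}))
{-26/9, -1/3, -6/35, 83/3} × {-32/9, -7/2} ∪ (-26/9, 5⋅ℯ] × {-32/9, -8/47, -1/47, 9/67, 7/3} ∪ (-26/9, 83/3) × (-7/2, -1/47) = ({-26/9, -1/3, -6/35, 83/3} × {-32/9, -7/2}) ∪ ((-26/9, 83/3) × (-7/2, -1/47)) ∪ ((-26/9, 5⋅ℯ] × {-32/9, -8/47, -1/47, 9/67, 7/3})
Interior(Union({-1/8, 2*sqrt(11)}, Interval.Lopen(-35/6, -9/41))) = Interval.open(-35/6, -9/41)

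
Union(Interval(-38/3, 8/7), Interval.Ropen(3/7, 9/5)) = Interval.Ropen(-38/3, 9/5)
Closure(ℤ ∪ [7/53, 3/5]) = ℤ ∪ [7/53, 3/5]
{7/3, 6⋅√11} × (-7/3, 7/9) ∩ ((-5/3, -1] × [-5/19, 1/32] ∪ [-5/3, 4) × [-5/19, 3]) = {7/3} × [-5/19, 7/9)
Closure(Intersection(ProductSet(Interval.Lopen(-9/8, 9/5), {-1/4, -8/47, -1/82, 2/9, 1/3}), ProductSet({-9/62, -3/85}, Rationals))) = ProductSet({-9/62, -3/85}, {-1/4, -8/47, -1/82, 2/9, 1/3})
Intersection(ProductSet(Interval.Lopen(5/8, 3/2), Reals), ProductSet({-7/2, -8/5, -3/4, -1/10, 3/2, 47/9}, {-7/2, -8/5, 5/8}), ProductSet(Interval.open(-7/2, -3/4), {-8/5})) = EmptySet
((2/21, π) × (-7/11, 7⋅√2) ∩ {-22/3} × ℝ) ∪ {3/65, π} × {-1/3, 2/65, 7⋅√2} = {3/65, π} × {-1/3, 2/65, 7⋅√2}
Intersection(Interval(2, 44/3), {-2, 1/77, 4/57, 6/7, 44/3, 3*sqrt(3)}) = {44/3, 3*sqrt(3)}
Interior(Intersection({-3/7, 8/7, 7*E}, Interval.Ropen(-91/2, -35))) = EmptySet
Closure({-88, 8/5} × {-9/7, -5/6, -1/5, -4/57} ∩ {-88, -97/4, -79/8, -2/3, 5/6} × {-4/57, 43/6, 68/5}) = {-88} × {-4/57}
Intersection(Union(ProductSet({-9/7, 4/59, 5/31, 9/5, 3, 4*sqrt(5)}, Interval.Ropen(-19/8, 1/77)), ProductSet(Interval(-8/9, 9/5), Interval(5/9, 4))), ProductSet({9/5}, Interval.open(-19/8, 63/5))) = ProductSet({9/5}, Union(Interval.open(-19/8, 1/77), Interval(5/9, 4)))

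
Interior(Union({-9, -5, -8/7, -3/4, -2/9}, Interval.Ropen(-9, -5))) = Interval.open(-9, -5)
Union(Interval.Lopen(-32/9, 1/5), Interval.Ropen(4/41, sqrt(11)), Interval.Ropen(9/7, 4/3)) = Interval.open(-32/9, sqrt(11))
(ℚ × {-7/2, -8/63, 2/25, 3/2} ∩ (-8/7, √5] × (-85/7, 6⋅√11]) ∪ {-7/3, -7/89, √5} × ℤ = ({-7/3, -7/89, √5} × ℤ) ∪ ((ℚ ∩ (-8/7, √5]) × {-7/2, -8/63, 2/25, 3/2})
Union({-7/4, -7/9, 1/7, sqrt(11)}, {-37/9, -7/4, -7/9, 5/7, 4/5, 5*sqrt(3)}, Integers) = Union({-37/9, -7/4, -7/9, 1/7, 5/7, 4/5, sqrt(11), 5*sqrt(3)}, Integers)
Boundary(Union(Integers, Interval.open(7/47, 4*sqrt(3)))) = Union(Complement(Integers, Interval.open(7/47, 4*sqrt(3))), {7/47, 4*sqrt(3)})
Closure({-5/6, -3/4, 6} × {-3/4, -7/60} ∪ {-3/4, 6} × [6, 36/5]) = ({-5/6, -3/4, 6} × {-3/4, -7/60}) ∪ ({-3/4, 6} × [6, 36/5])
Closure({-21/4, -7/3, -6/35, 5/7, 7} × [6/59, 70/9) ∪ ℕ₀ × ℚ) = (ℕ₀ × ℝ) ∪ ({-21/4, -7/3, -6/35, 5/7, 7} × [6/59, 70/9])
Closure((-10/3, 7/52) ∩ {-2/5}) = {-2/5}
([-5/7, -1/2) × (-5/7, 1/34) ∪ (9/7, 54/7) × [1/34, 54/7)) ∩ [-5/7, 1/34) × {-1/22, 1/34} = [-5/7, -1/2) × {-1/22}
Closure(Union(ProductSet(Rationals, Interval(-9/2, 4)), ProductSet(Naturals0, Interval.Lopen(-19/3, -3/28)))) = Union(ProductSet(Naturals0, Interval(-19/3, -3/28)), ProductSet(Reals, Interval(-9/2, 4)))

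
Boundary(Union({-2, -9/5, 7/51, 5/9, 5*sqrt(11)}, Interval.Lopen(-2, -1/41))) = {-2, -1/41, 7/51, 5/9, 5*sqrt(11)}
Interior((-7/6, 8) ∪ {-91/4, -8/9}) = (-7/6, 8)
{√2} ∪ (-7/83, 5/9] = (-7/83, 5/9] ∪ {√2}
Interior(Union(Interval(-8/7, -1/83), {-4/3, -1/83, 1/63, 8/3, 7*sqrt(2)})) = Interval.open(-8/7, -1/83)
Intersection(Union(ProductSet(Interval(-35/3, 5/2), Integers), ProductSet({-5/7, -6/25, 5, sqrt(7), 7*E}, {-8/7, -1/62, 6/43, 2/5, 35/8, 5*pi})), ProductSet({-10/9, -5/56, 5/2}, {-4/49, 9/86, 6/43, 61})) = ProductSet({-10/9, -5/56, 5/2}, {61})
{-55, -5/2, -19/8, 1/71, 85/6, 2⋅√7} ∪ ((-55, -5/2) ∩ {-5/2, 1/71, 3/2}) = {-55, -5/2, -19/8, 1/71, 85/6, 2⋅√7}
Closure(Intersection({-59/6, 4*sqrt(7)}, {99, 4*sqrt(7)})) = {4*sqrt(7)}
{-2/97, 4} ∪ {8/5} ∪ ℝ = ℝ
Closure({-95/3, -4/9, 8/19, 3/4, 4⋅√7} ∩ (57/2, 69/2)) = ∅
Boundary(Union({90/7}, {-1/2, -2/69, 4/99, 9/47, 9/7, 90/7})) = {-1/2, -2/69, 4/99, 9/47, 9/7, 90/7}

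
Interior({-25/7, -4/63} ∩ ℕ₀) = ∅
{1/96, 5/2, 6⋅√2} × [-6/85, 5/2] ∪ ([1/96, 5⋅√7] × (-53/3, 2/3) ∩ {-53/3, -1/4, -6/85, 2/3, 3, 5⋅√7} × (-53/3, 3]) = ({1/96, 5/2, 6⋅√2} × [-6/85, 5/2]) ∪ ({2/3, 3, 5⋅√7} × (-53/3, 2/3))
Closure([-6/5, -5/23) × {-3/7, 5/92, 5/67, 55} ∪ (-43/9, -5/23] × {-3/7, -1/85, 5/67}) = ([-43/9, -5/23] × {-3/7, -1/85, 5/67}) ∪ ([-6/5, -5/23] × {-3/7, 5/92, 5/67, 55})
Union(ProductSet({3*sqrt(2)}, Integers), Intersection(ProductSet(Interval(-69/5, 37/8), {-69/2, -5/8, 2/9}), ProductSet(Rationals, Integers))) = ProductSet({3*sqrt(2)}, Integers)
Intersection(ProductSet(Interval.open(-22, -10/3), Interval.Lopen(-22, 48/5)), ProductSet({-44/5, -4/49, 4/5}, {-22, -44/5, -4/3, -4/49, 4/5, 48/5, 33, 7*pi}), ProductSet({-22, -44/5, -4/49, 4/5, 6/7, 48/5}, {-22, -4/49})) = ProductSet({-44/5}, {-4/49})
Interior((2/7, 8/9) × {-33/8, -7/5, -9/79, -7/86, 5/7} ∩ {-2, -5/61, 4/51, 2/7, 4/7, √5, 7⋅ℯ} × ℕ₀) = ∅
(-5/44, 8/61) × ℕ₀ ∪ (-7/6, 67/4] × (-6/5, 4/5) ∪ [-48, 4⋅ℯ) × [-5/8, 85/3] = ((-5/44, 8/61) × ℕ₀) ∪ ((-7/6, 67/4] × (-6/5, 4/5)) ∪ ([-48, 4⋅ℯ) × [-5/8, 85/3])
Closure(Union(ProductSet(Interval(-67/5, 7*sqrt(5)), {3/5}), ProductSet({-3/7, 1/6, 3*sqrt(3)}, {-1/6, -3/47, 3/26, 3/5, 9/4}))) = Union(ProductSet({-3/7, 1/6, 3*sqrt(3)}, {-1/6, -3/47, 3/26, 3/5, 9/4}), ProductSet(Interval(-67/5, 7*sqrt(5)), {3/5}))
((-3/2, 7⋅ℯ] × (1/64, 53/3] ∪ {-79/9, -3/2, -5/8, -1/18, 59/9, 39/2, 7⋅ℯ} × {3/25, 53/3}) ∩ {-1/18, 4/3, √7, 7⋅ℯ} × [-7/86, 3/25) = {-1/18, 4/3, √7, 7⋅ℯ} × (1/64, 3/25)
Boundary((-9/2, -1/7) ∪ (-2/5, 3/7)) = {-9/2, 3/7}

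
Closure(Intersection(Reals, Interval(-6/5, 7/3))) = Interval(-6/5, 7/3)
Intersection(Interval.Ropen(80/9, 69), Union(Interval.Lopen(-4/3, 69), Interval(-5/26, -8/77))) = Interval.Ropen(80/9, 69)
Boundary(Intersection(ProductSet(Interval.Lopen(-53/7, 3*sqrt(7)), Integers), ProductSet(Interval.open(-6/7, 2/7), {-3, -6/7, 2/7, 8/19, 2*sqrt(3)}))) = ProductSet(Interval(-6/7, 2/7), {-3})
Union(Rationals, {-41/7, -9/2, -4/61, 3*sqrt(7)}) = Union({3*sqrt(7)}, Rationals)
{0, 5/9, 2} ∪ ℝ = ℝ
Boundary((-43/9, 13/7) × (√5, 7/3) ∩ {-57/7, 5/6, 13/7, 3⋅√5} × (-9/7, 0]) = ∅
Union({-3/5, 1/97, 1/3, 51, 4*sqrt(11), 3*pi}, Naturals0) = Union({-3/5, 1/97, 1/3, 4*sqrt(11), 3*pi}, Naturals0)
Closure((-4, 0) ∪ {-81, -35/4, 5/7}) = {-81, -35/4, 5/7} ∪ [-4, 0]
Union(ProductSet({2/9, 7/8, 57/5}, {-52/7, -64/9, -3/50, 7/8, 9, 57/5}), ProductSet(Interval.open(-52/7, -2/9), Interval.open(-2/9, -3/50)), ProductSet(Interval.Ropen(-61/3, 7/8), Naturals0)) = Union(ProductSet({2/9, 7/8, 57/5}, {-52/7, -64/9, -3/50, 7/8, 9, 57/5}), ProductSet(Interval.Ropen(-61/3, 7/8), Naturals0), ProductSet(Interval.open(-52/7, -2/9), Interval.open(-2/9, -3/50)))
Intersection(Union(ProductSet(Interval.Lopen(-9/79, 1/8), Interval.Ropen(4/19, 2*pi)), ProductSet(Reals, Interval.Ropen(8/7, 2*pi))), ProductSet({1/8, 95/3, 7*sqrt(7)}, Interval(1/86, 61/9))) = Union(ProductSet({1/8}, Interval.Ropen(4/19, 2*pi)), ProductSet({1/8, 95/3, 7*sqrt(7)}, Interval.Ropen(8/7, 2*pi)))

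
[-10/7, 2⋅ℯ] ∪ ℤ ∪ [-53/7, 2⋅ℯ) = ℤ ∪ [-53/7, 2⋅ℯ]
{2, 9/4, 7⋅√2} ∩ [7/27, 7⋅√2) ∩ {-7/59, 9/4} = {9/4}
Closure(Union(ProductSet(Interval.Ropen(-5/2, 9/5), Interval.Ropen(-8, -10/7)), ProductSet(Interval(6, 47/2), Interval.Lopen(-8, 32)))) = Union(ProductSet({-5/2, 9/5}, Interval(-8, -10/7)), ProductSet(Interval(-5/2, 9/5), {-8, -10/7}), ProductSet(Interval.Ropen(-5/2, 9/5), Interval.Ropen(-8, -10/7)), ProductSet(Interval(6, 47/2), Interval(-8, 32)))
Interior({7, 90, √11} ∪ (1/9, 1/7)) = (1/9, 1/7)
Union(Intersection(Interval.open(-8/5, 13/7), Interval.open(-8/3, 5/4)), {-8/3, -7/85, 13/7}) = Union({-8/3, 13/7}, Interval.open(-8/5, 5/4))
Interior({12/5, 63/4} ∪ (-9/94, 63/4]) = (-9/94, 63/4)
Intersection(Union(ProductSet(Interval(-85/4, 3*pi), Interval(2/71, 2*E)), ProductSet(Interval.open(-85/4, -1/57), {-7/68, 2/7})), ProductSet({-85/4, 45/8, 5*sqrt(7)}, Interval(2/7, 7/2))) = ProductSet({-85/4, 45/8}, Interval(2/7, 7/2))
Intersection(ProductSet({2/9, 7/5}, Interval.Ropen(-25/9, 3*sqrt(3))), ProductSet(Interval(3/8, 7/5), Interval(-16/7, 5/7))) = ProductSet({7/5}, Interval(-16/7, 5/7))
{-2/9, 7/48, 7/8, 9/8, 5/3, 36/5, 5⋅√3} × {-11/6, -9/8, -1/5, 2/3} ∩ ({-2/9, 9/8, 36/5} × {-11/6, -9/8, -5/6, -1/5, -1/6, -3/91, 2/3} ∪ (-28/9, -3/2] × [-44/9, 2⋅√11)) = {-2/9, 9/8, 36/5} × {-11/6, -9/8, -1/5, 2/3}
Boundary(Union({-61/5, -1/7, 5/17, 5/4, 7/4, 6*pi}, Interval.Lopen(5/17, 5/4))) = {-61/5, -1/7, 5/17, 5/4, 7/4, 6*pi}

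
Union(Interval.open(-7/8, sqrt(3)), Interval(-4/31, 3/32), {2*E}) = Union({2*E}, Interval.open(-7/8, sqrt(3)))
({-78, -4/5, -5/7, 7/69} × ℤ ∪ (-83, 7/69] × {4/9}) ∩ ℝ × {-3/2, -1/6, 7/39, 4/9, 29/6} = (-83, 7/69] × {4/9}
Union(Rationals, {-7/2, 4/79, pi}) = Union({pi}, Rationals)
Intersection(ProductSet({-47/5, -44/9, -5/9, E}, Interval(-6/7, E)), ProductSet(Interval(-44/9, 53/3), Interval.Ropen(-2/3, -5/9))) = ProductSet({-44/9, -5/9, E}, Interval.Ropen(-2/3, -5/9))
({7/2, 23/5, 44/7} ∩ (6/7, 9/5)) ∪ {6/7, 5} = {6/7, 5}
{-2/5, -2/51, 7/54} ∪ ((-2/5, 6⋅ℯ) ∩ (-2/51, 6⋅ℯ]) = {-2/5} ∪ [-2/51, 6⋅ℯ)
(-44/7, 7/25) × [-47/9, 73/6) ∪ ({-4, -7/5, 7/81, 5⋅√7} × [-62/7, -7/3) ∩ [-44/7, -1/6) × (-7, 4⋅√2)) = ({-4, -7/5} × (-7, -7/3)) ∪ ((-44/7, 7/25) × [-47/9, 73/6))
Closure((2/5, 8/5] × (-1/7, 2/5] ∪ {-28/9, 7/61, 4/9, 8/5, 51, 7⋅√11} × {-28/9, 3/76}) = ({2/5, 8/5} × [-1/7, 2/5]) ∪ ([2/5, 8/5] × {-1/7, 2/5}) ∪ ((2/5, 8/5] × (-1/7, 2/5]) ∪ ({-28/9, 7/61, 4/9, 8/5, 51, 7⋅√11} × {-28/9, 3/76})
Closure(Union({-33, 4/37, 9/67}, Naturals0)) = Union({-33, 4/37, 9/67}, Naturals0)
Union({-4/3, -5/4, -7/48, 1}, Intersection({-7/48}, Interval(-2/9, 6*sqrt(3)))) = {-4/3, -5/4, -7/48, 1}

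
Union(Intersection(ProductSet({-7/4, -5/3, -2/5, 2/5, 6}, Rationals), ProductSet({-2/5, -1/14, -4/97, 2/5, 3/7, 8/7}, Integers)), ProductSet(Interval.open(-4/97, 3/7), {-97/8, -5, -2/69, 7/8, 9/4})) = Union(ProductSet({-2/5, 2/5}, Integers), ProductSet(Interval.open(-4/97, 3/7), {-97/8, -5, -2/69, 7/8, 9/4}))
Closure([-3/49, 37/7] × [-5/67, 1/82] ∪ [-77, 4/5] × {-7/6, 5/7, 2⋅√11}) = ([-3/49, 37/7] × [-5/67, 1/82]) ∪ ([-77, 4/5] × {-7/6, 5/7, 2⋅√11})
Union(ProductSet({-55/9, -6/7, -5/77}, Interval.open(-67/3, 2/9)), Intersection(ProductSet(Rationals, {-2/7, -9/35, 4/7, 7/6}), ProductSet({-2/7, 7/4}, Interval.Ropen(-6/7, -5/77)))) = Union(ProductSet({-2/7, 7/4}, {-2/7, -9/35}), ProductSet({-55/9, -6/7, -5/77}, Interval.open(-67/3, 2/9)))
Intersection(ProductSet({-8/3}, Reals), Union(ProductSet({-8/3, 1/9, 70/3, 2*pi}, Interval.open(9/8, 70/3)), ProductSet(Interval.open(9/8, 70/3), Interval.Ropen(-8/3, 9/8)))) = ProductSet({-8/3}, Interval.open(9/8, 70/3))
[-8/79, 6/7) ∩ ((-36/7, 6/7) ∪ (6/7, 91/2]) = [-8/79, 6/7)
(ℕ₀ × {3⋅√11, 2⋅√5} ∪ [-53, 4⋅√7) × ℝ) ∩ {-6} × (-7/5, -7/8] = {-6} × (-7/5, -7/8]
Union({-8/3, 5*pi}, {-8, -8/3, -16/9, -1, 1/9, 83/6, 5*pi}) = {-8, -8/3, -16/9, -1, 1/9, 83/6, 5*pi}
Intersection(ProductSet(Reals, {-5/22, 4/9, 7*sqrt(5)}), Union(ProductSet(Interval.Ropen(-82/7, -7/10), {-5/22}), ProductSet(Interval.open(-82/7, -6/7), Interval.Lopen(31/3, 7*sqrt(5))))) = Union(ProductSet(Interval.open(-82/7, -6/7), {7*sqrt(5)}), ProductSet(Interval.Ropen(-82/7, -7/10), {-5/22}))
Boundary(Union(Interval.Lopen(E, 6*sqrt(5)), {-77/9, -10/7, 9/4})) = {-77/9, -10/7, 9/4, 6*sqrt(5), E}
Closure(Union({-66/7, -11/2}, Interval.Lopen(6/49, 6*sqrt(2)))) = Union({-66/7, -11/2}, Interval(6/49, 6*sqrt(2)))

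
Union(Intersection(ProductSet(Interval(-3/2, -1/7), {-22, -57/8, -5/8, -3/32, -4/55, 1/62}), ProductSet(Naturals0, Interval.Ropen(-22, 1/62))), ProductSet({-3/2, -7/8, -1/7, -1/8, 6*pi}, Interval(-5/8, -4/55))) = ProductSet({-3/2, -7/8, -1/7, -1/8, 6*pi}, Interval(-5/8, -4/55))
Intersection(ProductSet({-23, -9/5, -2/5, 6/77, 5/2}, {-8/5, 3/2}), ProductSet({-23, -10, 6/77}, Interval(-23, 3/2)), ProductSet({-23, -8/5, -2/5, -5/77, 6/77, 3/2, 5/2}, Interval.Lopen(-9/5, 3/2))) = ProductSet({-23, 6/77}, {-8/5, 3/2})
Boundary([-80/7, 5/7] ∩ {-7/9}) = {-7/9}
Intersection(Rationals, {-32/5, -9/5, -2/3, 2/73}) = {-32/5, -9/5, -2/3, 2/73}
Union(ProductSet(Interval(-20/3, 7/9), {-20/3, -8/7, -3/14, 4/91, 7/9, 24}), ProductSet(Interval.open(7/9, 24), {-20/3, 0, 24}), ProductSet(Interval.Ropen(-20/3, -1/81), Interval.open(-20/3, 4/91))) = Union(ProductSet(Interval.Ropen(-20/3, -1/81), Interval.open(-20/3, 4/91)), ProductSet(Interval(-20/3, 7/9), {-20/3, -8/7, -3/14, 4/91, 7/9, 24}), ProductSet(Interval.open(7/9, 24), {-20/3, 0, 24}))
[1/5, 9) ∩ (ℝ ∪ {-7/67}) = [1/5, 9)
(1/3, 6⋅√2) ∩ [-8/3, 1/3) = ∅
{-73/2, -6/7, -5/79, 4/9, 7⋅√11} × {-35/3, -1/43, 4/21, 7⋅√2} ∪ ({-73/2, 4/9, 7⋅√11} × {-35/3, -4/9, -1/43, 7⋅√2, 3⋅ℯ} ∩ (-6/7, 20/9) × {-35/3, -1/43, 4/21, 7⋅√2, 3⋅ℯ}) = ({4/9} × {-35/3, -1/43, 7⋅√2, 3⋅ℯ}) ∪ ({-73/2, -6/7, -5/79, 4/9, 7⋅√11} × {-35/3, -1/43, 4/21, 7⋅√2})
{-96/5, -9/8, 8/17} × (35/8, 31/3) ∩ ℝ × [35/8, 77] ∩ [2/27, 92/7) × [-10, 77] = {8/17} × (35/8, 31/3)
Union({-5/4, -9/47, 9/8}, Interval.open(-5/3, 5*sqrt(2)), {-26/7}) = Union({-26/7}, Interval.open(-5/3, 5*sqrt(2)))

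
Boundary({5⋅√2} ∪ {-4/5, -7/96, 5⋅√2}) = {-4/5, -7/96, 5⋅√2}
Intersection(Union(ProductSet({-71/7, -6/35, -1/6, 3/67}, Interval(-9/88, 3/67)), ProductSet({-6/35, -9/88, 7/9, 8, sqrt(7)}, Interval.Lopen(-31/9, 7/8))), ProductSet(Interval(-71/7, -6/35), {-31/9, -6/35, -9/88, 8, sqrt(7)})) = Union(ProductSet({-6/35}, {-6/35, -9/88}), ProductSet({-71/7, -6/35}, {-9/88}))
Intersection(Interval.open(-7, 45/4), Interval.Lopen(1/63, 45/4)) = Interval.open(1/63, 45/4)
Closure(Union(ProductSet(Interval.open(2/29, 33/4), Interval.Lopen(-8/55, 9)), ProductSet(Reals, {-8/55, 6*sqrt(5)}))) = Union(ProductSet({2/29, 33/4}, Interval(-8/55, 9)), ProductSet(Interval(2/29, 33/4), {-8/55, 9}), ProductSet(Interval.open(2/29, 33/4), Interval.Lopen(-8/55, 9)), ProductSet(Reals, {-8/55, 6*sqrt(5)}))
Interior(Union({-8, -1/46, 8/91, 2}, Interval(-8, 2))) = Interval.open(-8, 2)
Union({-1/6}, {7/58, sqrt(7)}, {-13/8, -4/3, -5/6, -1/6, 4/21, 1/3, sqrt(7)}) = {-13/8, -4/3, -5/6, -1/6, 7/58, 4/21, 1/3, sqrt(7)}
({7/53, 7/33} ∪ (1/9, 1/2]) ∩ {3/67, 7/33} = {7/33}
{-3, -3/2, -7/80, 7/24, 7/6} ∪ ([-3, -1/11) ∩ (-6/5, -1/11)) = {-3, -3/2, -7/80, 7/24, 7/6} ∪ (-6/5, -1/11)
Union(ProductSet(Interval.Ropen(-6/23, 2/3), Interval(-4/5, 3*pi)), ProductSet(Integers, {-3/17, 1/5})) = Union(ProductSet(Integers, {-3/17, 1/5}), ProductSet(Interval.Ropen(-6/23, 2/3), Interval(-4/5, 3*pi)))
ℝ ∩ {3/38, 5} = {3/38, 5}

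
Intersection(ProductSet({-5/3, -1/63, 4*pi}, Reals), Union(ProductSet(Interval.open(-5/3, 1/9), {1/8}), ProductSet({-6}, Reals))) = ProductSet({-1/63}, {1/8})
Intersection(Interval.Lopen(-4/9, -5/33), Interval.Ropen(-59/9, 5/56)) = Interval.Lopen(-4/9, -5/33)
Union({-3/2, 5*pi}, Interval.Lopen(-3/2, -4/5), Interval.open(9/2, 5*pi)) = Union(Interval(-3/2, -4/5), Interval.Lopen(9/2, 5*pi))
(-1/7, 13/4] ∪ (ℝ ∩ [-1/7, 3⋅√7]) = [-1/7, 3⋅√7]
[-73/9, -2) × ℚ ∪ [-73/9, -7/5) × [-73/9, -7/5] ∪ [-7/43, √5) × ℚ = ([-73/9, -7/5) × [-73/9, -7/5]) ∪ (([-73/9, -2) ∪ [-7/43, √5)) × ℚ)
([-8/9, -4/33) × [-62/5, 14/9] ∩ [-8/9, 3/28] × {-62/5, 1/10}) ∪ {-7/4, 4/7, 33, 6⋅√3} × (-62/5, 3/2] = ([-8/9, -4/33) × {-62/5, 1/10}) ∪ ({-7/4, 4/7, 33, 6⋅√3} × (-62/5, 3/2])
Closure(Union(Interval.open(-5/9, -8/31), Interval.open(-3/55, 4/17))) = Union(Interval(-5/9, -8/31), Interval(-3/55, 4/17))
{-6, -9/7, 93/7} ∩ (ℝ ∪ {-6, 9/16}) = {-6, -9/7, 93/7}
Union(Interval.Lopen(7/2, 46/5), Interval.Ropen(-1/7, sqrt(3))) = Union(Interval.Ropen(-1/7, sqrt(3)), Interval.Lopen(7/2, 46/5))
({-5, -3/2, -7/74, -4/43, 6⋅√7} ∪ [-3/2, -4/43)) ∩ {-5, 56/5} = {-5}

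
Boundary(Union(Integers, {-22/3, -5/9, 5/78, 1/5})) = Union({-22/3, -5/9, 5/78, 1/5}, Integers)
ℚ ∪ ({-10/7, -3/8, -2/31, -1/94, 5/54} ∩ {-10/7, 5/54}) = ℚ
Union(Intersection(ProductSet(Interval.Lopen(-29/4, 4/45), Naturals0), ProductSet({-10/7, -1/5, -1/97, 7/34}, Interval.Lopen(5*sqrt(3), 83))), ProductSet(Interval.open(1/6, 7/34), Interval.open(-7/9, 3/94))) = Union(ProductSet({-10/7, -1/5, -1/97}, Range(9, 84, 1)), ProductSet(Interval.open(1/6, 7/34), Interval.open(-7/9, 3/94)))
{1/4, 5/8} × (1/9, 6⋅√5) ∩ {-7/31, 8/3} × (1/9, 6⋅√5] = ∅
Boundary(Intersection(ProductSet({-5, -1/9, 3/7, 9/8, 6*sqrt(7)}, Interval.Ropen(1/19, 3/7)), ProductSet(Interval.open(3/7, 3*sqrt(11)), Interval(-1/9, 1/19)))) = ProductSet({9/8}, {1/19})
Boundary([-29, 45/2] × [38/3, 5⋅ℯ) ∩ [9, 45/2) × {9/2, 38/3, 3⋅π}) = [9, 45/2] × {38/3}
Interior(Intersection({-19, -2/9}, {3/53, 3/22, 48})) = EmptySet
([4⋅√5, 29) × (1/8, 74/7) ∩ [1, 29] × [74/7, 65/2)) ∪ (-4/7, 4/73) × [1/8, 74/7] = (-4/7, 4/73) × [1/8, 74/7]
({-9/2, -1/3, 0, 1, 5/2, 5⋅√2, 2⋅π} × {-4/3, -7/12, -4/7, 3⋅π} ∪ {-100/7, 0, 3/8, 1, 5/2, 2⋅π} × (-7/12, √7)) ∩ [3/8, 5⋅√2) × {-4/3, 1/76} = ({1, 5/2, 2⋅π} × {-4/3}) ∪ ({3/8, 1, 5/2, 2⋅π} × {1/76})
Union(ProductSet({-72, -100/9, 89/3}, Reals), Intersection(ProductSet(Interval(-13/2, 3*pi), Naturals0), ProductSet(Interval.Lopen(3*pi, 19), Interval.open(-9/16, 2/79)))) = ProductSet({-72, -100/9, 89/3}, Reals)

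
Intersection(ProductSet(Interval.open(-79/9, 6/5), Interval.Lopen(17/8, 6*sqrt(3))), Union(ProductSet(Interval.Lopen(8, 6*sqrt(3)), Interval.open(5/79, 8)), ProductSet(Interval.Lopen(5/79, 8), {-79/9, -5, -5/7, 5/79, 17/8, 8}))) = ProductSet(Interval.open(5/79, 6/5), {8})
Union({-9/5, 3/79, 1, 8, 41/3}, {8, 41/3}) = {-9/5, 3/79, 1, 8, 41/3}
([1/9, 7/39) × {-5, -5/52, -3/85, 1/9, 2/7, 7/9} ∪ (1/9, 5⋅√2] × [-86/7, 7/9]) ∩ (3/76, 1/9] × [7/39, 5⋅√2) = {1/9} × {2/7, 7/9}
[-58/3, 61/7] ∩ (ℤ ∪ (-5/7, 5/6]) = {-19, -18, …, 8} ∪ (-5/7, 5/6]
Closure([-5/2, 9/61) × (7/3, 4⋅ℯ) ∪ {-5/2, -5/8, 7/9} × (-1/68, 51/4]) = ({-5/2, -5/8, 7/9} × [-1/68, 51/4]) ∪ ({-5/2, 9/61} × [7/3, 4⋅ℯ]) ∪ ([-5/2, 9/61] × {7/3, 4⋅ℯ}) ∪ ([-5/2, 9/61) × (7/3, 4⋅ℯ))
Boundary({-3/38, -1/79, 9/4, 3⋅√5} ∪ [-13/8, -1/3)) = {-13/8, -1/3, -3/38, -1/79, 9/4, 3⋅√5}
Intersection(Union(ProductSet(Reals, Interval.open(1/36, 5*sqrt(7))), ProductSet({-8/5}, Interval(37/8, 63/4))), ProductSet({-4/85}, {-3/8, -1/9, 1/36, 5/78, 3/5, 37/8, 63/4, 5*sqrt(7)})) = ProductSet({-4/85}, {5/78, 3/5, 37/8})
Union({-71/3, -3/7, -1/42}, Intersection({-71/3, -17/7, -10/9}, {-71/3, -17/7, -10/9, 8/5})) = {-71/3, -17/7, -10/9, -3/7, -1/42}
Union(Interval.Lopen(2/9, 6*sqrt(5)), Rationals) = Union(Interval(2/9, 6*sqrt(5)), Rationals)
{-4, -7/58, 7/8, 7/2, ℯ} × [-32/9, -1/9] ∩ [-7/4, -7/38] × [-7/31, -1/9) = ∅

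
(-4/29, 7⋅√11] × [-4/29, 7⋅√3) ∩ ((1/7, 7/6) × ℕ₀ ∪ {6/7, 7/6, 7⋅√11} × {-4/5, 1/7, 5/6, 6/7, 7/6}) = ((1/7, 7/6) × {0, 1, …, 12}) ∪ ({6/7, 7/6, 7⋅√11} × {1/7, 5/6, 6/7, 7/6})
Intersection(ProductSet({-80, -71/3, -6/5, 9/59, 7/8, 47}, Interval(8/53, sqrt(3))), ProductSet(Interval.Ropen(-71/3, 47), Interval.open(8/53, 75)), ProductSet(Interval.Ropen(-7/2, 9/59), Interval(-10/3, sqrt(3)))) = ProductSet({-6/5}, Interval.Lopen(8/53, sqrt(3)))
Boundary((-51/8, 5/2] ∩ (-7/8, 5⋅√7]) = {-7/8, 5/2}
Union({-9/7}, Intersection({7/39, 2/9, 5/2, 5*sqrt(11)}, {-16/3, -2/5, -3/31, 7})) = {-9/7}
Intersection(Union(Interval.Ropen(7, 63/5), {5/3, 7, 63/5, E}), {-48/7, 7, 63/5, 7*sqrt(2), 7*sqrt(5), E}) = {7, 63/5, 7*sqrt(2), E}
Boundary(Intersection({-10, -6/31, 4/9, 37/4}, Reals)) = {-10, -6/31, 4/9, 37/4}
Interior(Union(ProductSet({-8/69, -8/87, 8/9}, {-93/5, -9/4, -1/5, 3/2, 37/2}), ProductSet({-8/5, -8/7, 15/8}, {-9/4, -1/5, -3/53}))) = EmptySet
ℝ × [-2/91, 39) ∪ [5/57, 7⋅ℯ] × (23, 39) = ℝ × [-2/91, 39)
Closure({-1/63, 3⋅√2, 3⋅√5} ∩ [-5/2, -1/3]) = ∅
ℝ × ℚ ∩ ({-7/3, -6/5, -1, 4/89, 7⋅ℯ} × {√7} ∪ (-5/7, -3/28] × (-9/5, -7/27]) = (-5/7, -3/28] × (ℚ ∩ (-9/5, -7/27])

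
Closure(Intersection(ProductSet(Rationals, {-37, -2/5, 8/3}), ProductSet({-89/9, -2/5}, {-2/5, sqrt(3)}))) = ProductSet({-89/9, -2/5}, {-2/5})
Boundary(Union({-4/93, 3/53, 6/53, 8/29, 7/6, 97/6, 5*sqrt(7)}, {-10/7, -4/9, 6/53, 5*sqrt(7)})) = {-10/7, -4/9, -4/93, 3/53, 6/53, 8/29, 7/6, 97/6, 5*sqrt(7)}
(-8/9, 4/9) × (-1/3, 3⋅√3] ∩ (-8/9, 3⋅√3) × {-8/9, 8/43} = (-8/9, 4/9) × {8/43}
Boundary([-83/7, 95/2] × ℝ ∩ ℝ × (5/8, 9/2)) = ({-83/7, 95/2} × [5/8, 9/2]) ∪ ([-83/7, 95/2] × {5/8, 9/2})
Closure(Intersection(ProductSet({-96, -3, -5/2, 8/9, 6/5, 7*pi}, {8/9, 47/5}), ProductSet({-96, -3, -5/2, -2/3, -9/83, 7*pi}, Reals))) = ProductSet({-96, -3, -5/2, 7*pi}, {8/9, 47/5})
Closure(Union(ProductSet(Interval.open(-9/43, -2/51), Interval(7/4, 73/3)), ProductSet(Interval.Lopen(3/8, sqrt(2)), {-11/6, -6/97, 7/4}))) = Union(ProductSet(Interval(-9/43, -2/51), Interval(7/4, 73/3)), ProductSet(Interval(3/8, sqrt(2)), {-11/6, -6/97, 7/4}))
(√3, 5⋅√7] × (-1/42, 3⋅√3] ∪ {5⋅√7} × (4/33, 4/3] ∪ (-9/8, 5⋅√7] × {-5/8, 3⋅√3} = ((-9/8, 5⋅√7] × {-5/8, 3⋅√3}) ∪ ((√3, 5⋅√7] × (-1/42, 3⋅√3])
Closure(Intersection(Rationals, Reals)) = Reals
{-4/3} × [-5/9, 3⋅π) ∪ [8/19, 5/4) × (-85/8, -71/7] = ({-4/3} × [-5/9, 3⋅π)) ∪ ([8/19, 5/4) × (-85/8, -71/7])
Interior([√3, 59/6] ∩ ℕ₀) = ∅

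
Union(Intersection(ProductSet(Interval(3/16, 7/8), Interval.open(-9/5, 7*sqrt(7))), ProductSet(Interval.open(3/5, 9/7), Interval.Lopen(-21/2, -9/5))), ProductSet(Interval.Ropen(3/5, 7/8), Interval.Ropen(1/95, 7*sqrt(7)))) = ProductSet(Interval.Ropen(3/5, 7/8), Interval.Ropen(1/95, 7*sqrt(7)))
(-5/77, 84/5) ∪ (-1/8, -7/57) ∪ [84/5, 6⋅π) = (-1/8, -7/57) ∪ (-5/77, 6⋅π)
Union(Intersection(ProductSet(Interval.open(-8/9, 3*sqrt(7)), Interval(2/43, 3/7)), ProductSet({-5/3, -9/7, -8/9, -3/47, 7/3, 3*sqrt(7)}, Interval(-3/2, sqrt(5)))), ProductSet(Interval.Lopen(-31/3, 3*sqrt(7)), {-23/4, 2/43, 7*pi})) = Union(ProductSet({-3/47, 7/3}, Interval(2/43, 3/7)), ProductSet(Interval.Lopen(-31/3, 3*sqrt(7)), {-23/4, 2/43, 7*pi}))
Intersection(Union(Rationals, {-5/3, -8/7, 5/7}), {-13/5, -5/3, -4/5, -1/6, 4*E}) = {-13/5, -5/3, -4/5, -1/6}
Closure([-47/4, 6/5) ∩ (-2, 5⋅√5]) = [-2, 6/5]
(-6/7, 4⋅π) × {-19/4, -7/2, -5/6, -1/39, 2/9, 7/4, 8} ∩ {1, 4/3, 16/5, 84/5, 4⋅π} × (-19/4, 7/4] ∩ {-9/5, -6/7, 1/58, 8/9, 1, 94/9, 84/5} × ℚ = {1} × {-7/2, -5/6, -1/39, 2/9, 7/4}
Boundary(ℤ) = ℤ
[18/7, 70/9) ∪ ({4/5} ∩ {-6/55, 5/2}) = [18/7, 70/9)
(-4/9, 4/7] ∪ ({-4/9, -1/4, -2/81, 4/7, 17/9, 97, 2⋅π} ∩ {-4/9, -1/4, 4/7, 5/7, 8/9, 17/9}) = [-4/9, 4/7] ∪ {17/9}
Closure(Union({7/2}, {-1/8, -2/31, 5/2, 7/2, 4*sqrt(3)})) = {-1/8, -2/31, 5/2, 7/2, 4*sqrt(3)}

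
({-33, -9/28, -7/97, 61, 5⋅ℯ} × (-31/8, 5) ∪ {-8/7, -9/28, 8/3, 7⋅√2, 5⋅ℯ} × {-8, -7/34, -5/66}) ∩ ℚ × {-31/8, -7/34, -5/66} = {-33, -8/7, -9/28, -7/97, 8/3, 61} × {-7/34, -5/66}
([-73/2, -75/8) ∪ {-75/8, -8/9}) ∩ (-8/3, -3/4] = {-8/9}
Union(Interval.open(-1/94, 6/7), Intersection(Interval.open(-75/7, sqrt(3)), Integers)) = Union(Interval.open(-1/94, 6/7), Range(-10, 2, 1))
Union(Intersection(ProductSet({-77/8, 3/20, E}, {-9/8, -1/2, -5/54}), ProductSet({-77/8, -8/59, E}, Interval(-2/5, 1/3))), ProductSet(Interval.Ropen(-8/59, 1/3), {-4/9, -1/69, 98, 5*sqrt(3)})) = Union(ProductSet({-77/8, E}, {-5/54}), ProductSet(Interval.Ropen(-8/59, 1/3), {-4/9, -1/69, 98, 5*sqrt(3)}))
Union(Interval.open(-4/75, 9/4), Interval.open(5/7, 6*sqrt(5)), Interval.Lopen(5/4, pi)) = Interval.open(-4/75, 6*sqrt(5))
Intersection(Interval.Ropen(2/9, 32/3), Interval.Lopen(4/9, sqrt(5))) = Interval.Lopen(4/9, sqrt(5))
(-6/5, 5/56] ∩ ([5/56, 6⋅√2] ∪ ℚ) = ℚ ∩ (-6/5, 5/56]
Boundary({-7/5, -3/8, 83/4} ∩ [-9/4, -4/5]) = {-7/5}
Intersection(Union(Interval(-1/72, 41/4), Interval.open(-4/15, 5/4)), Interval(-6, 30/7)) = Interval.Lopen(-4/15, 30/7)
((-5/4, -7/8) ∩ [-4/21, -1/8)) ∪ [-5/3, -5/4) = [-5/3, -5/4)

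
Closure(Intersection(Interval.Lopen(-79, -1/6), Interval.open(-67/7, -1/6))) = Interval(-67/7, -1/6)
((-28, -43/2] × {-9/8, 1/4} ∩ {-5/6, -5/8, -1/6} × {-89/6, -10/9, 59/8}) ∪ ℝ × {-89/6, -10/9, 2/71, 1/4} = ℝ × {-89/6, -10/9, 2/71, 1/4}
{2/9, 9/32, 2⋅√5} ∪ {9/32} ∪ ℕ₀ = ℕ₀ ∪ {2/9, 9/32, 2⋅√5}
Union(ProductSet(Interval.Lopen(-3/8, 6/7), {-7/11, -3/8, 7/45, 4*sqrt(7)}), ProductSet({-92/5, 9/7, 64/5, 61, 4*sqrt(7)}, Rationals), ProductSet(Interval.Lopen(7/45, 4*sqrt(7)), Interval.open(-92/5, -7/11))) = Union(ProductSet({-92/5, 9/7, 64/5, 61, 4*sqrt(7)}, Rationals), ProductSet(Interval.Lopen(-3/8, 6/7), {-7/11, -3/8, 7/45, 4*sqrt(7)}), ProductSet(Interval.Lopen(7/45, 4*sqrt(7)), Interval.open(-92/5, -7/11)))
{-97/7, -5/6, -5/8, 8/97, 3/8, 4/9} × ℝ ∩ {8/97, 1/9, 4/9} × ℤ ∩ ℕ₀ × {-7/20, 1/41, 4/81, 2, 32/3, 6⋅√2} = ∅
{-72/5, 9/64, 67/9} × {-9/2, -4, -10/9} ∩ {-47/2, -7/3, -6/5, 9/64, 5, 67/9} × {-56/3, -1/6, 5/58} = ∅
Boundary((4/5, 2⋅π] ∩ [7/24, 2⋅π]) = {4/5, 2⋅π}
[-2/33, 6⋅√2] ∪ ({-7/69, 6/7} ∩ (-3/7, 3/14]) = {-7/69} ∪ [-2/33, 6⋅√2]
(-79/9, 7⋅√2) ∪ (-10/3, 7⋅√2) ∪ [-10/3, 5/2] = (-79/9, 7⋅√2)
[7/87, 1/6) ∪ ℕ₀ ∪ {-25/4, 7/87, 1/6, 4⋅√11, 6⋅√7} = {-25/4, 4⋅√11, 6⋅√7} ∪ ℕ₀ ∪ [7/87, 1/6]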